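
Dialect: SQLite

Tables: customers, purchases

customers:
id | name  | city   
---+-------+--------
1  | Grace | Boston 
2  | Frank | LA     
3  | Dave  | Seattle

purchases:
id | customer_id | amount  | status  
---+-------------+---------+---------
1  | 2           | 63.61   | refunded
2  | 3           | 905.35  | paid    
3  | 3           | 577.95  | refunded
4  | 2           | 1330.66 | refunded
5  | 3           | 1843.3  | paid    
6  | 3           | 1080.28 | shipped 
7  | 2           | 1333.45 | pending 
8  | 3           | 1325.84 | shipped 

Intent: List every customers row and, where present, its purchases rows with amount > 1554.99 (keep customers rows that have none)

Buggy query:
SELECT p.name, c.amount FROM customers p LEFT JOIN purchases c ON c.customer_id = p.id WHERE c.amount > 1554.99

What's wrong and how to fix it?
Bug: Filtering c.amount in WHERE discards the NULL rows produced by LEFT JOIN, turning it into an inner join

Fix: Move the right-table condition into the ON clause so unmatched parents are kept

Corrected query:
SELECT p.name, c.amount FROM customers p LEFT JOIN purchases c ON c.customer_id = p.id AND c.amount > 1554.99

Result:
name  | amount
------+-------
Grace | NULL  
Frank | NULL  
Dave  | 1843.3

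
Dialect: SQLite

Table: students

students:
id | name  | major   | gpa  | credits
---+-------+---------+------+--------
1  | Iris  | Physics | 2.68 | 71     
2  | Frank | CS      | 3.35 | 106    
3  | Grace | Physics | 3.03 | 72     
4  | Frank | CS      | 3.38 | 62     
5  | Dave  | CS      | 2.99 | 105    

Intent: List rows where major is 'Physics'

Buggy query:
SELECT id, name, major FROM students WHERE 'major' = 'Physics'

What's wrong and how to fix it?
Bug: 'major' in single quotes is a string literal, not the column; the comparison is literal-vs-literal and never true

Fix: Reference the column as major without single quotes

Corrected query:
SELECT id, name, major FROM students WHERE major = 'Physics'

Result:
id | name  | major  
---+-------+--------
1  | Iris  | Physics
3  | Grace | Physics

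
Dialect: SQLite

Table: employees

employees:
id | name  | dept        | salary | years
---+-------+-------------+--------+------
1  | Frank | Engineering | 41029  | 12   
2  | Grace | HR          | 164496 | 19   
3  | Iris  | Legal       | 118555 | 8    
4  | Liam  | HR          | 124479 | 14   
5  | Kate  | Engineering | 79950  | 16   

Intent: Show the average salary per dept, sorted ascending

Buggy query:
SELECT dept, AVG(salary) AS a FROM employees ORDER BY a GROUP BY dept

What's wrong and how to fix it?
Bug: GROUP BY must precede ORDER BY

Fix: Reorder: SELECT … FROM … GROUP BY … ORDER BY …

Corrected query:
SELECT dept, AVG(salary) AS a FROM employees GROUP BY dept ORDER BY a

Result:
dept        | a       
------------+---------
Engineering | 60489.5 
Legal       | 118555  
HR          | 144487.5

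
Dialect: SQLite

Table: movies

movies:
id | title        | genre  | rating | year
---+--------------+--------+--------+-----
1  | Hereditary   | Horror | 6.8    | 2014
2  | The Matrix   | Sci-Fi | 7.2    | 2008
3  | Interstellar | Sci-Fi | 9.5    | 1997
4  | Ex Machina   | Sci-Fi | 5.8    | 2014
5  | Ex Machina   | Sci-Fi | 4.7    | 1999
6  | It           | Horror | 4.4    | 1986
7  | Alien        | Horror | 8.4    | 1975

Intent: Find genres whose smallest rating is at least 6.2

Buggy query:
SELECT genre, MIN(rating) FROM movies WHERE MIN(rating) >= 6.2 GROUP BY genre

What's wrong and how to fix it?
Bug: MIN() in WHERE is a misuse of aggregate

Fix: Use HAVING for the per-group MIN condition

Corrected query:
SELECT genre, MIN(rating) FROM movies GROUP BY genre HAVING MIN(rating) >= 6.2

Result:
(no rows)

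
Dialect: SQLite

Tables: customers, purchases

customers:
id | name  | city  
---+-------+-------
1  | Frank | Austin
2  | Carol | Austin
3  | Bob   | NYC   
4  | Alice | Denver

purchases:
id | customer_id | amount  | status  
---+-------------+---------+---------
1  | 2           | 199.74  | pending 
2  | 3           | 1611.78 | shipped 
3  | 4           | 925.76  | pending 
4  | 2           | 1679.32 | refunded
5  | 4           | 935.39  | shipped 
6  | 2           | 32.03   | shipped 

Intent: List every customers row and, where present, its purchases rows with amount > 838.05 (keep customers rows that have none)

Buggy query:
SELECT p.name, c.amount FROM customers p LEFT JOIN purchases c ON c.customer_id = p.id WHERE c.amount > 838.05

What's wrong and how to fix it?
Bug: A WHERE condition on the right-hand table after LEFT JOIN drops unmatched parents

Fix: Move the right-table condition into the ON clause so unmatched parents are kept

Corrected query:
SELECT p.name, c.amount FROM customers p LEFT JOIN purchases c ON c.customer_id = p.id AND c.amount > 838.05

Result:
name  | amount 
------+--------
Frank | NULL   
Carol | 1679.32
Bob   | 1611.78
Alice | 925.76 
Alice | 935.39 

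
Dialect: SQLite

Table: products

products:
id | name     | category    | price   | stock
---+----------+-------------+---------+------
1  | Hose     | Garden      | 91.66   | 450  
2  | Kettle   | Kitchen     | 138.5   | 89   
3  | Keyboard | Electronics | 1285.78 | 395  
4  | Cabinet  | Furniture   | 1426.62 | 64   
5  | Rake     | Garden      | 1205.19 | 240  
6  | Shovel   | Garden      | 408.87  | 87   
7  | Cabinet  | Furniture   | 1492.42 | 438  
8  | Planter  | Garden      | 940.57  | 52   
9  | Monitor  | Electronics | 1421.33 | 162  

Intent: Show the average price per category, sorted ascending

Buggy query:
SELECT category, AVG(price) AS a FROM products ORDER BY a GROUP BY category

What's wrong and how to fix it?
Bug: ORDER BY appears before GROUP BY; SQL clause order requires GROUP BY first

Fix: Reorder: SELECT … FROM … GROUP BY … ORDER BY …

Corrected query:
SELECT category, AVG(price) AS a FROM products GROUP BY category ORDER BY a

Result:
category    | a       
------------+---------
Kitchen     | 138.5   
Garden      | 661.5725
Electronics | 1353.555
Furniture   | 1459.52 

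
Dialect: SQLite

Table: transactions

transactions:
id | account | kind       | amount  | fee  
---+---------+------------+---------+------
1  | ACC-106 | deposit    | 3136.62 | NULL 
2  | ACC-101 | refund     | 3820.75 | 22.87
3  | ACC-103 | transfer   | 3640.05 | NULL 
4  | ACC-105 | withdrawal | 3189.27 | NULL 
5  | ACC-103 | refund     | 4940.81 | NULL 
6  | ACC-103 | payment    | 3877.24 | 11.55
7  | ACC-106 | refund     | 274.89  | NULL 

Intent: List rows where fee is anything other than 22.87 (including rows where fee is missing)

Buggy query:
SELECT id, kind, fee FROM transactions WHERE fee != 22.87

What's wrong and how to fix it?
Bug: 'fee != 22.87' is unknown when fee is NULL, so NULL rows are silently excluded

Fix: Handle NULL separately with IS NULL alongside the inequality

Corrected query:
SELECT id, kind, fee FROM transactions WHERE fee != 22.87 OR fee IS NULL

Result:
id | kind       | fee  
---+------------+------
1  | deposit    | NULL 
3  | transfer   | NULL 
4  | withdrawal | NULL 
5  | refund     | NULL 
6  | payment    | 11.55
7  | refund     | NULL 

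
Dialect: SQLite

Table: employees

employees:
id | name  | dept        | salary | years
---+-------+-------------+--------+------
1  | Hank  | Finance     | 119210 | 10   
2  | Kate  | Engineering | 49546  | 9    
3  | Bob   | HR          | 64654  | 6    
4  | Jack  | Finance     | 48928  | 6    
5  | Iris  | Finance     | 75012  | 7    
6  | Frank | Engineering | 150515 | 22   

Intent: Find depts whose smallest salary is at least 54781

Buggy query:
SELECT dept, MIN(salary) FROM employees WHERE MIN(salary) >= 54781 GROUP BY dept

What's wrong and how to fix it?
Bug: Aggregates like MIN are computed per group after WHERE runs

Fix: Use HAVING for the per-group MIN condition

Corrected query:
SELECT dept, MIN(salary) FROM employees GROUP BY dept HAVING MIN(salary) >= 54781

Result:
dept | MIN(salary)
-----+------------
HR   | 64654      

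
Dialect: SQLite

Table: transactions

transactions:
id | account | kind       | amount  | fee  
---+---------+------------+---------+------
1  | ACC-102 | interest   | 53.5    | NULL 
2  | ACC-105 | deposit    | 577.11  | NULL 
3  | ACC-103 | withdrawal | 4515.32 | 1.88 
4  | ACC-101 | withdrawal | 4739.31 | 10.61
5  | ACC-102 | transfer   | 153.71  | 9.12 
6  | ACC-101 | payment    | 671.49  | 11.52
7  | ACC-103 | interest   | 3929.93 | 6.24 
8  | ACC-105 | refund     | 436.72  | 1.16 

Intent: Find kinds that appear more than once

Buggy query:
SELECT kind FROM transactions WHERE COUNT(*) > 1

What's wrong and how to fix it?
Bug: WHERE can't reference COUNT(*); aggregates are computed after WHERE

Fix: GROUP BY kind, then filter groups with HAVING COUNT(*) > 1

Corrected query:
SELECT kind FROM transactions GROUP BY kind HAVING COUNT(*) > 1

Result:
kind      
----------
interest  
withdrawal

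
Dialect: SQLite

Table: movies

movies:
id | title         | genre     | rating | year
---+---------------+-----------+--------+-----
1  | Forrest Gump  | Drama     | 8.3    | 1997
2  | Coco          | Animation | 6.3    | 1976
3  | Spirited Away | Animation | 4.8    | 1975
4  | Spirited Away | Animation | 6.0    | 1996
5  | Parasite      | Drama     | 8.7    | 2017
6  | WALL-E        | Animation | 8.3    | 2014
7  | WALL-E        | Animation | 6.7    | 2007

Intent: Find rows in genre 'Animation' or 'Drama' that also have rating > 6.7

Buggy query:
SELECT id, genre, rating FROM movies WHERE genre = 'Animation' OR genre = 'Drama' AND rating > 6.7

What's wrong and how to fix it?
Bug: AND binds tighter than OR, so this parses as genre = 'Animation' OR (genre = 'Drama' AND rating > 6.7)

Fix: Add parentheses around the OR so the AND applies to both alternatives

Corrected query:
SELECT id, genre, rating FROM movies WHERE (genre = 'Animation' OR genre = 'Drama') AND rating > 6.7

Result:
id | genre     | rating
---+-----------+-------
1  | Drama     | 8.3   
5  | Drama     | 8.7   
6  | Animation | 8.3   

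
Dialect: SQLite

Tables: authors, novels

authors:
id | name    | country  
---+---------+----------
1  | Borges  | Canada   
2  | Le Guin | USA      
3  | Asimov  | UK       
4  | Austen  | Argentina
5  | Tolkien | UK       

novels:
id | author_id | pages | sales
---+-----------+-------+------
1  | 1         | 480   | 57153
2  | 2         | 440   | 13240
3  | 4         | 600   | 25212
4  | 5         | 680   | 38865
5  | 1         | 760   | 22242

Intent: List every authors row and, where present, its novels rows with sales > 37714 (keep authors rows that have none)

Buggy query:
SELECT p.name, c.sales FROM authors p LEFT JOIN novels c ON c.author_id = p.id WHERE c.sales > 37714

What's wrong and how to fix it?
Bug: Filtering c.sales in WHERE discards the NULL rows produced by LEFT JOIN, turning it into an inner join

Fix: Put 'c.sales > 37714' in the JOIN's ON clause instead of WHERE

Corrected query:
SELECT p.name, c.sales FROM authors p LEFT JOIN novels c ON c.author_id = p.id AND c.sales > 37714

Result:
name    | sales
--------+------
Borges  | 57153
Le Guin | NULL 
Asimov  | NULL 
Austen  | NULL 
Tolkien | 38865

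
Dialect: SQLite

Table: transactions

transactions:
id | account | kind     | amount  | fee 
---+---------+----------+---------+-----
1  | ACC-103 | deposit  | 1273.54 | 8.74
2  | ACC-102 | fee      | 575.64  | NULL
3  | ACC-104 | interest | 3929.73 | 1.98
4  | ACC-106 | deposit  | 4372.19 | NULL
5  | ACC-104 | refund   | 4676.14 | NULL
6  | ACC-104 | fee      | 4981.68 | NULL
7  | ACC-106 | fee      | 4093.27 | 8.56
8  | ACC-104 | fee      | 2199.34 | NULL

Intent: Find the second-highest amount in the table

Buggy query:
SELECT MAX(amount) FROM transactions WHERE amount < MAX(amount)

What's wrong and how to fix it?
Bug: MAX(amount) on the right of the comparison is an aggregate-in-WHERE error

Fix: Compute the overall MAX in a subquery, then take MAX of rows below it

Corrected query:
SELECT MAX(amount) FROM transactions WHERE amount < (SELECT MAX(amount) FROM transactions)

Result:
MAX(amount)
-----------
4676.14    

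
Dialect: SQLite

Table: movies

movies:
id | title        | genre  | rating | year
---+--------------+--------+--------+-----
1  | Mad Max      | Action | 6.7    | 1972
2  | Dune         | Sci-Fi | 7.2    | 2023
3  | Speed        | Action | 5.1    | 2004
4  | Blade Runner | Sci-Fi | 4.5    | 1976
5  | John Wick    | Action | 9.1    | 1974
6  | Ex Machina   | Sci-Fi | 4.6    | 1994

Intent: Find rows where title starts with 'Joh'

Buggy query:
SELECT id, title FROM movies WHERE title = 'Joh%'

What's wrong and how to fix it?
Bug: Wildcards only work with LIKE; '=' treats '%' as a literal character

Fix: Replace '=' with LIKE so 'Joh%' is treated as a pattern

Corrected query:
SELECT id, title FROM movies WHERE title LIKE 'Joh%'

Result:
id | title    
---+----------
5  | John Wick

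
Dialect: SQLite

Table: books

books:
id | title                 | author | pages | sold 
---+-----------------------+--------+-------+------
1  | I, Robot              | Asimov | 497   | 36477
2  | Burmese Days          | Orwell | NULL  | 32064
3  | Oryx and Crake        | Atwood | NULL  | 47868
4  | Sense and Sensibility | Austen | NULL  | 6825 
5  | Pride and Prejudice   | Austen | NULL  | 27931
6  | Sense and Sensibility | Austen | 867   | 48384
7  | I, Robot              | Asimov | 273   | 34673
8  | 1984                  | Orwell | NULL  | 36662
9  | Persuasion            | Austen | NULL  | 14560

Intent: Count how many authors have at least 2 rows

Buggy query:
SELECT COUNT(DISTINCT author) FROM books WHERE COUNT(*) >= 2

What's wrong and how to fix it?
Bug: WHERE filters individual rows, not groups, so a group-level COUNT is invalid there

Fix: Use a subquery that GROUPs and filters with HAVING, then count its rows

Corrected query:
SELECT COUNT(*) FROM (SELECT author FROM books GROUP BY author HAVING COUNT(*) >= 2)

Result:
COUNT(*)
--------
3       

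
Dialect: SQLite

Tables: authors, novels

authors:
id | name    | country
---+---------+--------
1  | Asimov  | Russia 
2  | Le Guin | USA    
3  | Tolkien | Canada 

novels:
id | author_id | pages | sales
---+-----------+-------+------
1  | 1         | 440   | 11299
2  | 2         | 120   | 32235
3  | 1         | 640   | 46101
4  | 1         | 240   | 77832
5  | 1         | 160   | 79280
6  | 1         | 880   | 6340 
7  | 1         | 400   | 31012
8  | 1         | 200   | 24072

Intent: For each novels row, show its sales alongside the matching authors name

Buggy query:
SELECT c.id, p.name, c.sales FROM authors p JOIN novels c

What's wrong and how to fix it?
Bug: Missing join condition: each novels row is matched to all authors rows instead of just its own

Fix: Specify the join condition linking the foreign key to the parent id

Corrected query:
SELECT c.id, p.name, c.sales FROM authors p JOIN novels c ON c.author_id = p.id

Result:
id | name    | sales
---+---------+------
1  | Asimov  | 11299
2  | Le Guin | 32235
3  | Asimov  | 46101
4  | Asimov  | 77832
5  | Asimov  | 79280
6  | Asimov  | 6340 
7  | Asimov  | 31012
8  | Asimov  | 24072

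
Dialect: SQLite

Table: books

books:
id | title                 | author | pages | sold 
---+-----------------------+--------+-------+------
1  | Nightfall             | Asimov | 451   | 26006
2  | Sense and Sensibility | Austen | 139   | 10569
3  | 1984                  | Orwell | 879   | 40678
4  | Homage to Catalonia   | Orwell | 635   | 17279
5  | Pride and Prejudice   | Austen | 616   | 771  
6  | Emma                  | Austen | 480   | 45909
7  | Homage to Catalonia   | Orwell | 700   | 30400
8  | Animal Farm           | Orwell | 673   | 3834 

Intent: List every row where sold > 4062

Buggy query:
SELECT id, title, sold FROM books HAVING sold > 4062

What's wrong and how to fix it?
Bug: HAVING filters the output of aggregation, but this query has no GROUP BY and no aggregate functions, so SQLite rejects it (HAVING clause on a non-aggregate query); the condition here is per row

Fix: Replace HAVING with WHERE since the condition applies to individual rows

Corrected query:
SELECT id, title, sold FROM books WHERE sold > 4062

Result:
id | title                 | sold 
---+-----------------------+------
1  | Nightfall             | 26006
2  | Sense and Sensibility | 10569
3  | 1984                  | 40678
4  | Homage to Catalonia   | 17279
6  | Emma                  | 45909
7  | Homage to Catalonia   | 30400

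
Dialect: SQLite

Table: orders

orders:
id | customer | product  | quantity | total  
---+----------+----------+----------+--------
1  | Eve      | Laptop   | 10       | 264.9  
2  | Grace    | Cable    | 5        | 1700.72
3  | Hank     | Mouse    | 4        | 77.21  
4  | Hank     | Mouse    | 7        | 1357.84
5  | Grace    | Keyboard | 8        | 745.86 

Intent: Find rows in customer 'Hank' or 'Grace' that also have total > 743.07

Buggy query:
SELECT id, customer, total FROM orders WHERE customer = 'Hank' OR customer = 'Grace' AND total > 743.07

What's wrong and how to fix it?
Bug: Without parentheses, AND is evaluated before OR, so the total filter only applies to the 'Grace' branch

Fix: Group the OR with parentheses (or use IN), then AND the threshold

Corrected query:
SELECT id, customer, total FROM orders WHERE (customer = 'Hank' OR customer = 'Grace') AND total > 743.07

Result:
id | customer | total  
---+----------+--------
2  | Grace    | 1700.72
4  | Hank     | 1357.84
5  | Grace    | 745.86 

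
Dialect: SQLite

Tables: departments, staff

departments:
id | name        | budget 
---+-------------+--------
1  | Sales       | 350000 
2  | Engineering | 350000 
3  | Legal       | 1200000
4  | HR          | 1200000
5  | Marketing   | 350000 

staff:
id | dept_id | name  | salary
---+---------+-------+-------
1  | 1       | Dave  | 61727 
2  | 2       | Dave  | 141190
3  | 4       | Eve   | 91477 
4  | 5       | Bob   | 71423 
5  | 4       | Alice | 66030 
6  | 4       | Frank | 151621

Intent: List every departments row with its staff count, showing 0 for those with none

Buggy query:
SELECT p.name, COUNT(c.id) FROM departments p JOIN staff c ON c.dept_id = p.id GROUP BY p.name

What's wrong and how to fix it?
Bug: INNER JOIN drops departments rows that have no matching staff rows

Fix: Switch to LEFT JOIN to retain unmatched parent rows

Corrected query:
SELECT p.name, COUNT(c.id) FROM departments p LEFT JOIN staff c ON c.dept_id = p.id GROUP BY p.name

Result:
name        | COUNT(c.id)
------------+------------
Engineering | 1          
HR          | 3          
Legal       | 0          
Marketing   | 1          
Sales       | 1          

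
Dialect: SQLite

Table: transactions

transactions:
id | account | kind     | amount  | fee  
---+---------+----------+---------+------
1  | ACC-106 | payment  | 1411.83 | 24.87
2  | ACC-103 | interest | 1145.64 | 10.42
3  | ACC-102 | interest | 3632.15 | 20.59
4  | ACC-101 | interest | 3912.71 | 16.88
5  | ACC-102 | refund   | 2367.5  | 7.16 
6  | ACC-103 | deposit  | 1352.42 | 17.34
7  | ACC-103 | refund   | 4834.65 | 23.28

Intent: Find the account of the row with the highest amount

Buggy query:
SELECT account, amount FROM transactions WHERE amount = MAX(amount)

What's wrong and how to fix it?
Bug: MAX(amount) is an aggregate and cannot be used directly in WHERE

Fix: Use a subquery: WHERE amount = (SELECT MAX(amount) FROM transactions)

Corrected query:
SELECT account, amount FROM transactions WHERE amount = (SELECT MAX(amount) FROM transactions)

Result:
account | amount 
--------+--------
ACC-103 | 4834.65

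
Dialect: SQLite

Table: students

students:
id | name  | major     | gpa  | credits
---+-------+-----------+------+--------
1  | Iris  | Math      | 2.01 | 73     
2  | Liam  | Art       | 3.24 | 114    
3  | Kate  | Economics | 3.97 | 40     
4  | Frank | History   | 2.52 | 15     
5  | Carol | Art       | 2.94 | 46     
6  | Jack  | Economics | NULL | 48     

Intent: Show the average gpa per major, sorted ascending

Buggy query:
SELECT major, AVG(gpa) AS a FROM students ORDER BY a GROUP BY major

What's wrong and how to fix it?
Bug: ORDER BY appears before GROUP BY; SQL clause order requires GROUP BY first

Fix: Move ORDER BY to the end, after GROUP BY

Corrected query:
SELECT major, AVG(gpa) AS a FROM students GROUP BY major ORDER BY a

Result:
major     | a   
----------+-----
Math      | 2.01
History   | 2.52
Art       | 3.09
Economics | 3.97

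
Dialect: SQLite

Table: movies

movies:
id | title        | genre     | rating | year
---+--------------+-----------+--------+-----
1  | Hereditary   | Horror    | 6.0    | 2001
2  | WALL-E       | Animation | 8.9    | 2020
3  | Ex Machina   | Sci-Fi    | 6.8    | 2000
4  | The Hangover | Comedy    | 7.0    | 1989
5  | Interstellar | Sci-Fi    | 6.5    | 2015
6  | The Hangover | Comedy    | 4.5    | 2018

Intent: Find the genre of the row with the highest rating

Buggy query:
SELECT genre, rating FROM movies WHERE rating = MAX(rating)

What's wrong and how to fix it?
Bug: MAX(rating) is an aggregate and cannot be used directly in WHERE

Fix: Use a subquery: WHERE rating = (SELECT MAX(rating) FROM movies)

Corrected query:
SELECT genre, rating FROM movies WHERE rating = (SELECT MAX(rating) FROM movies)

Result:
genre     | rating
----------+-------
Animation | 8.9   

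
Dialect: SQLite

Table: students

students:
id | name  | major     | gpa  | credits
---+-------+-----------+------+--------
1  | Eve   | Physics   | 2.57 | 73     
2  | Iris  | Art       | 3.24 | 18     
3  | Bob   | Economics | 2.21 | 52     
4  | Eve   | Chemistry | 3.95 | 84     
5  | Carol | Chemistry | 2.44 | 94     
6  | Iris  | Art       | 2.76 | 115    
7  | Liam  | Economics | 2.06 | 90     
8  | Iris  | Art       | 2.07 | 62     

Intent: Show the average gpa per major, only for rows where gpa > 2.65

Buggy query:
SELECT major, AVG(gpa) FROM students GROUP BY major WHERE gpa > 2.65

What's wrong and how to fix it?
Bug: WHERE cannot follow GROUP BY

Fix: Place WHERE between FROM and GROUP BY

Corrected query:
SELECT major, AVG(gpa) FROM students WHERE gpa > 2.65 GROUP BY major

Result:
major     | AVG(gpa)
----------+---------
Art       | 3       
Chemistry | 3.95    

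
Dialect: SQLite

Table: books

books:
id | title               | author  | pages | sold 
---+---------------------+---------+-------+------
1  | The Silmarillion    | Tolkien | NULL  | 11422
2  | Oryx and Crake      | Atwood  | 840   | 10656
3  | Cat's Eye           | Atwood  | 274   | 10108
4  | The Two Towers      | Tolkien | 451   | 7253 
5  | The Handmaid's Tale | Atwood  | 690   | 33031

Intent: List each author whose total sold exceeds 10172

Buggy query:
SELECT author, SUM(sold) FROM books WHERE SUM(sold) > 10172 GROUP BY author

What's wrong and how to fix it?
Bug: SUM(sold) is an aggregate, but WHERE filters rows before aggregation

Fix: Move the aggregate condition to a HAVING clause

Corrected query:
SELECT author, SUM(sold) FROM books GROUP BY author HAVING SUM(sold) > 10172

Result:
author  | SUM(sold)
--------+----------
Atwood  | 53795    
Tolkien | 18675    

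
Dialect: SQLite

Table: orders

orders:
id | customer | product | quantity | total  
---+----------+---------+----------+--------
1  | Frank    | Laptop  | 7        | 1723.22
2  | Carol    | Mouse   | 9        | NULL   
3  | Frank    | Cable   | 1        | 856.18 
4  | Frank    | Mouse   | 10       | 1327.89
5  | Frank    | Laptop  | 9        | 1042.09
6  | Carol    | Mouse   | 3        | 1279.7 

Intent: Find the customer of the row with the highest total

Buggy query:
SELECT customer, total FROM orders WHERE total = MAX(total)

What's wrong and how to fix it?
Bug: WHERE is evaluated per row; an aggregate over the whole table isn't defined there

Fix: Use a subquery: WHERE total = (SELECT MAX(total) FROM orders)

Corrected query:
SELECT customer, total FROM orders WHERE total = (SELECT MAX(total) FROM orders)

Result:
customer | total  
---------+--------
Frank    | 1723.22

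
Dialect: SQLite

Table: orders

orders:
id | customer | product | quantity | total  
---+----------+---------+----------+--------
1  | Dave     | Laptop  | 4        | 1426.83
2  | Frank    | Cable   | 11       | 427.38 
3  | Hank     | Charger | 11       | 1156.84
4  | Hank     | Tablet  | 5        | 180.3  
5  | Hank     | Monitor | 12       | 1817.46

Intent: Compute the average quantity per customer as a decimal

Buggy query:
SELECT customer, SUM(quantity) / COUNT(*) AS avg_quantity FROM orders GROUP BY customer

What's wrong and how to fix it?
Bug: Both operands are integers, so '/' performs integer division and truncates

Fix: Multiply by 1.0 (or CAST to REAL) to force floating-point division

Corrected query:
SELECT customer, SUM(quantity) * 1.0 / COUNT(*) AS avg_quantity FROM orders GROUP BY customer

Result:
customer | avg_quantity
---------+-------------
Dave     | 4           
Frank    | 11          
Hank     | 9.333333    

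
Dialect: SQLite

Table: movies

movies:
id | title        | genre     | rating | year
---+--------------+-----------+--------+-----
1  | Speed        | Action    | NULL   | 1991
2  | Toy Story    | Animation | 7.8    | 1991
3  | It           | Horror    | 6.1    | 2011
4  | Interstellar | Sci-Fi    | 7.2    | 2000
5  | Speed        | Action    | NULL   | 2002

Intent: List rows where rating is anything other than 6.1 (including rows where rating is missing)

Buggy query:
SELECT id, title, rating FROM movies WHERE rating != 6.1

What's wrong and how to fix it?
Bug: Inequality against NULL is unknown, not true; rows with NULL are dropped

Fix: Add an explicit OR rating IS NULL to include the missing-value rows

Corrected query:
SELECT id, title, rating FROM movies WHERE rating != 6.1 OR rating IS NULL

Result:
id | title        | rating
---+--------------+-------
1  | Speed        | NULL  
2  | Toy Story    | 7.8   
4  | Interstellar | 7.2   
5  | Speed        | NULL  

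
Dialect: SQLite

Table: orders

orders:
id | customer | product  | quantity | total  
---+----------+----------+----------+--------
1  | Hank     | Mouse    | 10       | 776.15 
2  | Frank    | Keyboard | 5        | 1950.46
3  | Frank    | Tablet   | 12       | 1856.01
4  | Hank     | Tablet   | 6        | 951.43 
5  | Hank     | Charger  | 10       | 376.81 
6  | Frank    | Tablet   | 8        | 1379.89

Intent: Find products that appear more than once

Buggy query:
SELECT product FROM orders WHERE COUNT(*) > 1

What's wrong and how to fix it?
Bug: WHERE can't reference COUNT(*); aggregates are computed after WHERE

Fix: Group first, then use HAVING for the count condition

Corrected query:
SELECT product FROM orders GROUP BY product HAVING COUNT(*) > 1

Result:
product
-------
Tablet 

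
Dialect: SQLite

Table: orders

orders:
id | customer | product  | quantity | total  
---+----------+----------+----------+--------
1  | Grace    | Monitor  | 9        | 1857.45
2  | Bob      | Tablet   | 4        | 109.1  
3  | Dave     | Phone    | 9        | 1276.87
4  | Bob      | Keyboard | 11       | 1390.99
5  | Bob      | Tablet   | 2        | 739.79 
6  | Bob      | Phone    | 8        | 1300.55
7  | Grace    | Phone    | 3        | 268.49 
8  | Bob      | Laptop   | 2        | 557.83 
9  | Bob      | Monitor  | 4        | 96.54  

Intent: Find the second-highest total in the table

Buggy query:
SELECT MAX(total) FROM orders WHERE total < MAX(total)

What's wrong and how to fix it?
Bug: The inner MAX is an aggregate inside WHERE, which is not allowed

Fix: Put the inner MAX in a scalar subquery

Corrected query:
SELECT MAX(total) FROM orders WHERE total < (SELECT MAX(total) FROM orders)

Result:
MAX(total)
----------
1390.99   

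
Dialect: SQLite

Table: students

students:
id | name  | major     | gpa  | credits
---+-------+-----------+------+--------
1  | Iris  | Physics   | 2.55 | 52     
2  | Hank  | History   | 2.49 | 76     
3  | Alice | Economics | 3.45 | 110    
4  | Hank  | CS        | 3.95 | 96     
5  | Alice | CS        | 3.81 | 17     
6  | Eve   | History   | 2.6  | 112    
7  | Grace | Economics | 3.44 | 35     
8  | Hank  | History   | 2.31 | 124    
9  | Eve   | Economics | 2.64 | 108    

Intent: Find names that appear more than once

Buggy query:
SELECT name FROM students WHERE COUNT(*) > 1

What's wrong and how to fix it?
Bug: WHERE can't reference COUNT(*); aggregates are computed after WHERE

Fix: GROUP BY name, then filter groups with HAVING COUNT(*) > 1

Corrected query:
SELECT name FROM students GROUP BY name HAVING COUNT(*) > 1

Result:
name 
-----
Alice
Eve  
Hank 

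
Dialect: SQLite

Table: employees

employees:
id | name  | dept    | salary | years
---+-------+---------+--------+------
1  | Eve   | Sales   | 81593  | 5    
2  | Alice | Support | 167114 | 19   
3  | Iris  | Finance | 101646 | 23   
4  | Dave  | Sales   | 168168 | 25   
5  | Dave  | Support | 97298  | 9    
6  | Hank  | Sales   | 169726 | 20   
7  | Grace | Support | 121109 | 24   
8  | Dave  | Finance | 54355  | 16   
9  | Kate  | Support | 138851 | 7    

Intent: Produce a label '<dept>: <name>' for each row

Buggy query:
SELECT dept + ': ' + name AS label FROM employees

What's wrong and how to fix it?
Bug: SQLite uses || for string concatenation; + coerces text to numbers (yielding 0)

Fix: Replace + with || to concatenate text

Corrected query:
SELECT dept || ': ' || name AS label FROM employees

Result:
label         
--------------
Sales: Eve    
Support: Alice
Finance: Iris 
Sales: Dave   
Support: Dave 
Sales: Hank   
Support: Grace
Finance: Dave 
Support: Kate 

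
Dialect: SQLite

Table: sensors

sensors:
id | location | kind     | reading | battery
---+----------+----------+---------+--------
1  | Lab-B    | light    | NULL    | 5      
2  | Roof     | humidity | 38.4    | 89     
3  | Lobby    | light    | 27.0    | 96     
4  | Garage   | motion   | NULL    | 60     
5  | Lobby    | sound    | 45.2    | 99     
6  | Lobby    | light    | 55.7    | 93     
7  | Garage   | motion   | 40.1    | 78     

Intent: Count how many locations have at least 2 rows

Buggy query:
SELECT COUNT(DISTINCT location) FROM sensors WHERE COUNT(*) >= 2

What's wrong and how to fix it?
Bug: WHERE filters individual rows, not groups, so a group-level COUNT is invalid there

Fix: Group first with HAVING COUNT(*) >= 2, then COUNT the resulting groups

Corrected query:
SELECT COUNT(*) FROM (SELECT location FROM sensors GROUP BY location HAVING COUNT(*) >= 2)

Result:
COUNT(*)
--------
2       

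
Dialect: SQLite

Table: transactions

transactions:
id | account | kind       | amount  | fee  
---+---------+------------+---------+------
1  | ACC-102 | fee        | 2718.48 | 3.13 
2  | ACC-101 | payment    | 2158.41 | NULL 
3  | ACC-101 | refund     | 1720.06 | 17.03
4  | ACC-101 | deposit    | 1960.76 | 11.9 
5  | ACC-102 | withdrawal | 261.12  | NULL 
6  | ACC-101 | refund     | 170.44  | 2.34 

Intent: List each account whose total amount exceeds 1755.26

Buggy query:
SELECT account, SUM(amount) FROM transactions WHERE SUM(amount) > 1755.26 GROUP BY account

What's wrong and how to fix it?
Bug: WHERE runs before GROUP BY, so aggregates aren't available there

Fix: Move the aggregate condition to a HAVING clause

Corrected query:
SELECT account, SUM(amount) FROM transactions GROUP BY account HAVING SUM(amount) > 1755.26

Result:
account | SUM(amount)
--------+------------
ACC-101 | 6009.67    
ACC-102 | 2979.6     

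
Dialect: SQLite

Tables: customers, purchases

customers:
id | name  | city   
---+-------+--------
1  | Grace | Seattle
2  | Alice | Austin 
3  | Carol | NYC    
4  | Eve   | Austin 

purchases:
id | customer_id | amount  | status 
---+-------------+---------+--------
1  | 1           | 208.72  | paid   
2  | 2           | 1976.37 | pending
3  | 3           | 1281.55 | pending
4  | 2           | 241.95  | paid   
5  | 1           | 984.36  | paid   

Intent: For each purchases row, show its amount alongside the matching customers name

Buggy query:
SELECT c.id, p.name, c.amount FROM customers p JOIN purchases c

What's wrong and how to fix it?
Bug: JOIN with no ON clause produces a cartesian product; every purchases row pairs with every customers row

Fix: Add ON c.customer_id = p.id to the JOIN

Corrected query:
SELECT c.id, p.name, c.amount FROM customers p JOIN purchases c ON c.customer_id = p.id

Result:
id | name  | amount 
---+-------+--------
1  | Grace | 208.72 
2  | Alice | 1976.37
3  | Carol | 1281.55
4  | Alice | 241.95 
5  | Grace | 984.36 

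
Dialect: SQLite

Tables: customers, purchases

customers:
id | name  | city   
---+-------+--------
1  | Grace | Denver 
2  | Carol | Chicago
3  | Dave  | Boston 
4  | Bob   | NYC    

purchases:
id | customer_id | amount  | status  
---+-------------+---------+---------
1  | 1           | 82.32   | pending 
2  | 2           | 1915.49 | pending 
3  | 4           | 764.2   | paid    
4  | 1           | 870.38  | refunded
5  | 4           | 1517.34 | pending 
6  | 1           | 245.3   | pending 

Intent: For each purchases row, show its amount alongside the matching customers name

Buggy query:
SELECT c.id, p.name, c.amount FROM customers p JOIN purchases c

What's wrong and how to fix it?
Bug: JOIN with no ON clause produces a cartesian product; every purchases row pairs with every customers row

Fix: Add ON c.customer_id = p.id to the JOIN

Corrected query:
SELECT c.id, p.name, c.amount FROM customers p JOIN purchases c ON c.customer_id = p.id

Result:
id | name  | amount 
---+-------+--------
1  | Grace | 82.32  
2  | Carol | 1915.49
3  | Bob   | 764.2  
4  | Grace | 870.38 
5  | Bob   | 1517.34
6  | Grace | 245.3  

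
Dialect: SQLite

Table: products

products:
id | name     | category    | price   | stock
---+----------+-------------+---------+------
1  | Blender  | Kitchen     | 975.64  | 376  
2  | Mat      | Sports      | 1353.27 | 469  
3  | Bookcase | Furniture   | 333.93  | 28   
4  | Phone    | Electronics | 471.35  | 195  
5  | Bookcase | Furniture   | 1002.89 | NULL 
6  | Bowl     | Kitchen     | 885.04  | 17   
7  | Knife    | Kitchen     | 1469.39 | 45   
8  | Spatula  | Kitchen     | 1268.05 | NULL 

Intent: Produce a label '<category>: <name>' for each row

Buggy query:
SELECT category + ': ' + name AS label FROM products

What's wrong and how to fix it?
Bug: SQLite uses || for string concatenation; + coerces text to numbers (yielding 0)

Fix: Use the || operator for string concatenation

Corrected query:
SELECT category || ': ' || name AS label FROM products

Result:
label              
-------------------
Kitchen: Blender   
Sports: Mat        
Furniture: Bookcase
Electronics: Phone 
Furniture: Bookcase
Kitchen: Bowl      
Kitchen: Knife     
Kitchen: Spatula   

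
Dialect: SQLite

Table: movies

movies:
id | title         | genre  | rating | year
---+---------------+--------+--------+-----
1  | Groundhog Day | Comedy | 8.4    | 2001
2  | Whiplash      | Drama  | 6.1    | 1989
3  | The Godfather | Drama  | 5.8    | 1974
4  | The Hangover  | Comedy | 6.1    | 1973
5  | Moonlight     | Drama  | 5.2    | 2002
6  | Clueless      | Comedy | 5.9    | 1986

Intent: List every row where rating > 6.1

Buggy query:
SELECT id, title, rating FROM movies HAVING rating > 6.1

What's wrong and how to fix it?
Bug: This is a non-aggregate query (no GROUP BY, no aggregates), so in SQLite the HAVING clause is invalid here; a row-level condition belongs in WHERE

Fix: Replace HAVING with WHERE since the condition applies to individual rows

Corrected query:
SELECT id, title, rating FROM movies WHERE rating > 6.1

Result:
id | title         | rating
---+---------------+-------
1  | Groundhog Day | 8.4   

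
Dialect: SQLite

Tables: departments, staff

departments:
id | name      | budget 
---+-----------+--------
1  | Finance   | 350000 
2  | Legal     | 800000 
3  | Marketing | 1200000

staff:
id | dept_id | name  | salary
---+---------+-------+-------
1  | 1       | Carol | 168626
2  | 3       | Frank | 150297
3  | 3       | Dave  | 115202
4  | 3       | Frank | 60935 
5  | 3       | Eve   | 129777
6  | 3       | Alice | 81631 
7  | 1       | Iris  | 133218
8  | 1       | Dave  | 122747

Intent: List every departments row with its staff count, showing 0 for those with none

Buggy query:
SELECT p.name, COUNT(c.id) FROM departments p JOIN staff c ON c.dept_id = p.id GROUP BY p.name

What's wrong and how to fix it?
Bug: INNER JOIN drops departments rows that have no matching staff rows

Fix: Use LEFT JOIN so parents without children still appear (COUNT(c.id) gives 0)

Corrected query:
SELECT p.name, COUNT(c.id) FROM departments p LEFT JOIN staff c ON c.dept_id = p.id GROUP BY p.name

Result:
name      | COUNT(c.id)
----------+------------
Finance   | 3          
Legal     | 0          
Marketing | 5          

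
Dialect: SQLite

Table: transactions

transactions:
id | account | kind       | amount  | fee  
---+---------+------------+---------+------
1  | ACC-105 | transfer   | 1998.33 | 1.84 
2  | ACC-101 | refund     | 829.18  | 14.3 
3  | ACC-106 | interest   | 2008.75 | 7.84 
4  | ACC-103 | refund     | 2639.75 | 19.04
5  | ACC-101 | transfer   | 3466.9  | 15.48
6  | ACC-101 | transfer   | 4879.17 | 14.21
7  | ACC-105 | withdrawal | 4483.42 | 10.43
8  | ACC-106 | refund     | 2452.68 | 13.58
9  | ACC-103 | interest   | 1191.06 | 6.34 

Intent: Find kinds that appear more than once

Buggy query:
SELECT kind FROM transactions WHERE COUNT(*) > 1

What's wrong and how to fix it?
Bug: COUNT(*) is an aggregate and cannot be used in WHERE

Fix: GROUP BY kind, then filter groups with HAVING COUNT(*) > 1

Corrected query:
SELECT kind FROM transactions GROUP BY kind HAVING COUNT(*) > 1

Result:
kind    
--------
interest
refund  
transfer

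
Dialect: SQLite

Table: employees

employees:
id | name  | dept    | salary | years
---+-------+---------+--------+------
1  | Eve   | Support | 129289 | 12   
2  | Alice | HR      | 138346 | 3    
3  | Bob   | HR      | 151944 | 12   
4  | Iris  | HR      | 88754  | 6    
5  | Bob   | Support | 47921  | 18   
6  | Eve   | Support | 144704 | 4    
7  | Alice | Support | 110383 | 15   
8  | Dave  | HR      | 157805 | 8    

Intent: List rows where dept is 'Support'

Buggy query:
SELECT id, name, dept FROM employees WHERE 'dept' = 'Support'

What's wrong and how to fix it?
Bug: 'dept' in single quotes is a string literal, not the column; the comparison is literal-vs-literal and never true

Fix: Remove the quotes around the column name (or use double quotes for an identifier)

Corrected query:
SELECT id, name, dept FROM employees WHERE dept = 'Support'

Result:
id | name  | dept   
---+-------+--------
1  | Eve   | Support
5  | Bob   | Support
6  | Eve   | Support
7  | Alice | Support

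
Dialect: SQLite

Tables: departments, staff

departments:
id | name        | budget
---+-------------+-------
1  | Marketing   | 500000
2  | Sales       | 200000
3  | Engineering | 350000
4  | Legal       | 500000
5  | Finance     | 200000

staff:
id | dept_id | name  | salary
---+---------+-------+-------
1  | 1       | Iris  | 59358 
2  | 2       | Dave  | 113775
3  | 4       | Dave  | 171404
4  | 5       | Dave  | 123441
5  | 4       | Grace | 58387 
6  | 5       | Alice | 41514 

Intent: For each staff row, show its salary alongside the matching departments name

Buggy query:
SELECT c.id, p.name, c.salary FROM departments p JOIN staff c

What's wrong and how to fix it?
Bug: JOIN with no ON clause produces a cartesian product; every staff row pairs with every departments row

Fix: Add ON c.dept_id = p.id to the JOIN

Corrected query:
SELECT c.id, p.name, c.salary FROM departments p JOIN staff c ON c.dept_id = p.id

Result:
id | name      | salary
---+-----------+-------
1  | Marketing | 59358 
2  | Sales     | 113775
3  | Legal     | 171404
4  | Finance   | 123441
5  | Legal     | 58387 
6  | Finance   | 41514 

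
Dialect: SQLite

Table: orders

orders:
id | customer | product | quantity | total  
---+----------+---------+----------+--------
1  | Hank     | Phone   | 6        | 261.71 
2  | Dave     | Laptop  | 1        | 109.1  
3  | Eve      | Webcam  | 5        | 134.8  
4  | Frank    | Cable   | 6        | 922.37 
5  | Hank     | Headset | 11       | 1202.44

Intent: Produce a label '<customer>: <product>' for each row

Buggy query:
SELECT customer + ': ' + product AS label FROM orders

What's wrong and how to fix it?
Bug: SQLite uses || for string concatenation; + coerces text to numbers (yielding 0)

Fix: Replace + with || to concatenate text

Corrected query:
SELECT customer || ': ' || product AS label FROM orders

Result:
label        
-------------
Hank: Phone  
Dave: Laptop 
Eve: Webcam  
Frank: Cable 
Hank: Headset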